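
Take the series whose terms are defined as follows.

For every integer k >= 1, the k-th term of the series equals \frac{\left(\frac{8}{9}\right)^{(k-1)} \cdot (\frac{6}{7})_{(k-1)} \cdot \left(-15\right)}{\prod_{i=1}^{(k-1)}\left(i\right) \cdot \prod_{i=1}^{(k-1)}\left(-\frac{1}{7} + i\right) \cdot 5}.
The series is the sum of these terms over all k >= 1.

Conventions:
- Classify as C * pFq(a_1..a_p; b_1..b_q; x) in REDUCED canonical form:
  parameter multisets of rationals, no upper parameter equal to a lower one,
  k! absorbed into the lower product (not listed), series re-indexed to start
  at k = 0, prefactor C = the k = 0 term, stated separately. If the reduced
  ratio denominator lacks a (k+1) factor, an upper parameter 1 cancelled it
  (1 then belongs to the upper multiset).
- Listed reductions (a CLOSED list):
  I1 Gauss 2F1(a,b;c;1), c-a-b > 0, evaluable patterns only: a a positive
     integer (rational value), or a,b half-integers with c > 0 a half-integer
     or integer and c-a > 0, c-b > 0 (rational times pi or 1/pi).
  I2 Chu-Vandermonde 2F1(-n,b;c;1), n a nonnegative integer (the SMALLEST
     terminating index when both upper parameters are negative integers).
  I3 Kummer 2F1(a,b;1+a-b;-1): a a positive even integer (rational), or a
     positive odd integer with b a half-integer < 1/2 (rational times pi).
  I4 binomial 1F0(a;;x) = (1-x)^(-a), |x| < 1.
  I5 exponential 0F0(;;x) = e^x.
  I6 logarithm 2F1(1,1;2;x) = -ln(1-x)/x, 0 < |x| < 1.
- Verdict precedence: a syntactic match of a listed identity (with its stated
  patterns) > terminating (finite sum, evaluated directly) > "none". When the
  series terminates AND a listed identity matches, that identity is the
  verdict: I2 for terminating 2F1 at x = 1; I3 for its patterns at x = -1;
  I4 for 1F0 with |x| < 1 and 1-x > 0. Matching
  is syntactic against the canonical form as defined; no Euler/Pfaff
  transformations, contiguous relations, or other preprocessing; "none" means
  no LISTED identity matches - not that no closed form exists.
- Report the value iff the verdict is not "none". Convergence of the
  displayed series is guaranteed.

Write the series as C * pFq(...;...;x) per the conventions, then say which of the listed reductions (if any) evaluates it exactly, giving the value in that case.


Prefactor -3, argument \frac{8}{9}: 0F0 with upper {-} over lower {-}. Verdict at x = \frac{8}{9}: exponential (I5) matches (the 0F0 exponential series at x = \frac{8}{9}). Its exact value is \left(-3\right) \cdot e^{\frac{8}{9}}.

Structural cue: from the first term -3: the constant factors (C = -3) combine into one prefactor.
Term ratio: r(k) = \frac{8}{9} * 1 / [(k+1)] - rational in k, leading ratio \frac{8}{9}; with t_0 = -3, classification follows.


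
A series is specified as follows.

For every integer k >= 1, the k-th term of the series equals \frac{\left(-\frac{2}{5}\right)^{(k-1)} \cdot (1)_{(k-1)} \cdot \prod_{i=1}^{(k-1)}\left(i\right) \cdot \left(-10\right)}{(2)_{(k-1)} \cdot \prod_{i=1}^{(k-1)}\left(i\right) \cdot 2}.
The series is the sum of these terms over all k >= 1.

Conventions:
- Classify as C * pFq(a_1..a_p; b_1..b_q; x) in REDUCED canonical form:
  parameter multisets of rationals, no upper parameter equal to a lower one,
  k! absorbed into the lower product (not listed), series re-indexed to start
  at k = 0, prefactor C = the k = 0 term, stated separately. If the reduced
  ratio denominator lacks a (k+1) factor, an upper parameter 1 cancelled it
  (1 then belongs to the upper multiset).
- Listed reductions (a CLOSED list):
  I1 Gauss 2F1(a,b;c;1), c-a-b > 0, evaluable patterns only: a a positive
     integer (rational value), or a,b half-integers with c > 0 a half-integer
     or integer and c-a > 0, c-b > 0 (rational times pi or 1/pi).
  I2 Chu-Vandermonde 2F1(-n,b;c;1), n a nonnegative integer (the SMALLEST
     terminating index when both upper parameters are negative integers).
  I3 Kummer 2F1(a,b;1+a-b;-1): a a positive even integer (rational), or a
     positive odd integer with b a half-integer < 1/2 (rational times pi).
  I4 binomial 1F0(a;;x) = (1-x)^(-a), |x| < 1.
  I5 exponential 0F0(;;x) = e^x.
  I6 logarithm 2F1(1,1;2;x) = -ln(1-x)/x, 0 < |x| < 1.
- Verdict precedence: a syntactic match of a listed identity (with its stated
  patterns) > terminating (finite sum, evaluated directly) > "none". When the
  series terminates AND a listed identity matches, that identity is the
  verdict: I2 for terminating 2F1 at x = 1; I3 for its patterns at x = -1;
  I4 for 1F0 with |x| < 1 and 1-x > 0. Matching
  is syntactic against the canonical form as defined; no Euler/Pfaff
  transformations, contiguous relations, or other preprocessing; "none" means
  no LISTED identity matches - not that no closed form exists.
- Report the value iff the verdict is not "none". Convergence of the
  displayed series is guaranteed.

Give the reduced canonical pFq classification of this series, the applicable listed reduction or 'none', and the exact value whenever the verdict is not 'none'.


First insight: with t_0 = -5, the running product (C = -5) telescopes to a rising factorial.
Consecutive-term ratio: r(k) = -\frac{2}{5} * (k+1) (k+1) / [(k+2) (k+1)] - rational; roots negated = parameters, x = -\frac{2}{5}, C = -5.

The series (x = -\frac{2}{5}) is 2F1: upper {1, 1}, lower {2}, prefactor -5. Verdict: logarithm (I6) fires (the logarithm: parameters (1,1;2), x = -\frac{2}{5}). Hence: \left(-\frac{25}{2}\right) \cdot \ln\left(\frac{7}{5}\right).


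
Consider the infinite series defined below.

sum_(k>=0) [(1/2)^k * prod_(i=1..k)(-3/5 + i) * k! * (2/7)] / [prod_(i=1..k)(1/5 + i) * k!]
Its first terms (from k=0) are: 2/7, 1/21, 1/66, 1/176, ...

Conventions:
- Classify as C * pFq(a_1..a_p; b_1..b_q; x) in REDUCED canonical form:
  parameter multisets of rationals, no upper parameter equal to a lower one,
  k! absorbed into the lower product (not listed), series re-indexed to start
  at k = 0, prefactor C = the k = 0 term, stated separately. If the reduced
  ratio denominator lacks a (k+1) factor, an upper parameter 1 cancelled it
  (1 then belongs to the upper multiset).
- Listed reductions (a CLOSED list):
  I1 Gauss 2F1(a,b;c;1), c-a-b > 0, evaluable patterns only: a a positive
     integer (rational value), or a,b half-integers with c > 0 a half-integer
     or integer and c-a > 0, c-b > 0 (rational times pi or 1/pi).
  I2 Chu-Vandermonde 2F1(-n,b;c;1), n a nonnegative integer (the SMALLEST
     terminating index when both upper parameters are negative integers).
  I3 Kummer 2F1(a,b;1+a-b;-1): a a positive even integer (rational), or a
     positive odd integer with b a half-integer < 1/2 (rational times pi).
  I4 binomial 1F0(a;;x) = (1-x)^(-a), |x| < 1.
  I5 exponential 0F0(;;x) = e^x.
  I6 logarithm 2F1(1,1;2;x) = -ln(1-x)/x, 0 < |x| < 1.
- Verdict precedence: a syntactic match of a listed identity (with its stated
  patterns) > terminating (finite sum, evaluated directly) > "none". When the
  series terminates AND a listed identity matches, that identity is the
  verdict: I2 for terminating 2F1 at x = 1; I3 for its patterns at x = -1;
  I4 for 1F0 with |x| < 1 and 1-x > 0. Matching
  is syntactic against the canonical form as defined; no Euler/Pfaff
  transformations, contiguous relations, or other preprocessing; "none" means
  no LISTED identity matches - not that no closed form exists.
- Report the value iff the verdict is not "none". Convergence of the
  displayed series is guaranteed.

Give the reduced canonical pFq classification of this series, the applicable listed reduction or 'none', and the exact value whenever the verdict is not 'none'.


Key observation: with t_0 = 2/7, the lower running product (prefactor 2/7) is a rising factorial.
Term ratio: r(k) = (1/2) * (k+2/5) (k+1) / [(k+6/5) (k+1)] - poly over poly, x = (1/2) from leading terms; C = 2/7 at k = 0.

The series (x = 1/2) is 2F1: upper {2/5, 1}, lower {6/5}, prefactor 2/7. Verdict: no listed reduction: x = 1/2 and upper {2/5, 1} fail every I1-I6 pattern.


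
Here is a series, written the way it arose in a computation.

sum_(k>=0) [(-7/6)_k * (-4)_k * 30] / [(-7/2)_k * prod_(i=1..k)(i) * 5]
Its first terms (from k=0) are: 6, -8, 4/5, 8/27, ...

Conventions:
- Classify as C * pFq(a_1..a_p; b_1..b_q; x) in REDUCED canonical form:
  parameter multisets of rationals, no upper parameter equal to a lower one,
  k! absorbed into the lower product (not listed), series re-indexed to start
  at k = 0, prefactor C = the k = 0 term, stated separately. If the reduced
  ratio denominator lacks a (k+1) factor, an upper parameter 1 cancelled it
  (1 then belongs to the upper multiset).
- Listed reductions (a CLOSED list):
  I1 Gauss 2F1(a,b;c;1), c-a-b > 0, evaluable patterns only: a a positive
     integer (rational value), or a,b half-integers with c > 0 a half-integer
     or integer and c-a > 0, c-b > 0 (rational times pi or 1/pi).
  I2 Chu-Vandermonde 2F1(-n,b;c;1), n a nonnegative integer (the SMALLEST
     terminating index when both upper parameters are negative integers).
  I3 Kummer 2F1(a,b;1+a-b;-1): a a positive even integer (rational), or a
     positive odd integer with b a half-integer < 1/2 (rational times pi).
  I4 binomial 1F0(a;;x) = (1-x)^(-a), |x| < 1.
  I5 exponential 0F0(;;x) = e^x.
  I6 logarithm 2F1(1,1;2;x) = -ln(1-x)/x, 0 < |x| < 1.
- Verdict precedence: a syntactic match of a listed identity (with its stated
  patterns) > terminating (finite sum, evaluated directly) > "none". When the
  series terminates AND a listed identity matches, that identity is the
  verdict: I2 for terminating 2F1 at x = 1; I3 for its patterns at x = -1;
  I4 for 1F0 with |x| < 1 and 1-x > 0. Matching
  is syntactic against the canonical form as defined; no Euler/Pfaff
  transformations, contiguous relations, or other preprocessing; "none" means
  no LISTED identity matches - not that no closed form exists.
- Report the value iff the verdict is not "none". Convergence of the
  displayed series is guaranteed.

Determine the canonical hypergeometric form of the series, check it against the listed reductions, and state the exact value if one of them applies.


Classification (C = 6): 2F1 with upper {-4, -7/6}, lower {-7/2}, argument x = 1. Verdict (x = 1): the Chu-Vandermonde identity I2 applies (terminating 2F1 at x = 1 with n = 4, b = -7/6, c = -7/2). Hence: -256/405.

Key observation: from the first term 6: the product of the first k integers (C = 6, x = 1) is k!.
Consecutive-term ratio: r(k) = 1 * (k-4) (k-7/6) / [(k-7/2) (k+1)] - rational in k, leading ratio 1; with t_0 = 6, classification follows.


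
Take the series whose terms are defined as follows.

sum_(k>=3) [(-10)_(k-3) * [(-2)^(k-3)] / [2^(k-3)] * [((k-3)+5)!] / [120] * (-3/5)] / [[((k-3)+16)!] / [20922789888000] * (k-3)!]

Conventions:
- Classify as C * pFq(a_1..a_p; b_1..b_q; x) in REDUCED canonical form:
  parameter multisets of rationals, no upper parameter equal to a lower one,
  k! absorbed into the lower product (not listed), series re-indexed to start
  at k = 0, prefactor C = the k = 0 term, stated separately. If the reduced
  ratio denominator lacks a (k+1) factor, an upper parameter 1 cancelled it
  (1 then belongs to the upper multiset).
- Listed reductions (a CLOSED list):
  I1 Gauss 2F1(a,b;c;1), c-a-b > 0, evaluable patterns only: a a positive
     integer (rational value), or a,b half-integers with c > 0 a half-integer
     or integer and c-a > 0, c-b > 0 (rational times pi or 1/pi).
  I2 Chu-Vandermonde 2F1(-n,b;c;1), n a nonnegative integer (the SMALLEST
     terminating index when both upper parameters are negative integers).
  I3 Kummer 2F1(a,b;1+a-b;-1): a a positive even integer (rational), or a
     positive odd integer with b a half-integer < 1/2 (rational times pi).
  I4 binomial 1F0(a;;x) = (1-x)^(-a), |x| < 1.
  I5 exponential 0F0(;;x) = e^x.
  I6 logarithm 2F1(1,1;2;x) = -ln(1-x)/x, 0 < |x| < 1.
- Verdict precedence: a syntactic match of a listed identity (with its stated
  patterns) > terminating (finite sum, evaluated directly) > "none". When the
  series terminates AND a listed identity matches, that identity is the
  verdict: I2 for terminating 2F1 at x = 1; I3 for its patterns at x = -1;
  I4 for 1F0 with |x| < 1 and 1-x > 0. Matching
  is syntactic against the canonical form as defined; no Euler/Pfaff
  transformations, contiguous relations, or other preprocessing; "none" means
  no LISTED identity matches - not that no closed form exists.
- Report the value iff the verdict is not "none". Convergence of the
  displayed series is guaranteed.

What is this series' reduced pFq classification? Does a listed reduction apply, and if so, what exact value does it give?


Prefactor -3/5, argument -1: 2F1 with upper {-10, 6} over lower {17}. Verdict: Kummer (I3) matches (x = -1; c = 17 equals 1+a-b for upper {-10, 6}: listed pattern). Sum: -84/5.

Key step: t_0 = -3/5 here, and the two k-th powers (C = -3/5, x = -1) combine into one argument.
Adjacent-term ratio: r(k) = (-1) * (k-10) (k+6) / [(k+17) (k+1)] - poly over poly, x = (-1) from leading terms; C = -3/5 at k = 0.


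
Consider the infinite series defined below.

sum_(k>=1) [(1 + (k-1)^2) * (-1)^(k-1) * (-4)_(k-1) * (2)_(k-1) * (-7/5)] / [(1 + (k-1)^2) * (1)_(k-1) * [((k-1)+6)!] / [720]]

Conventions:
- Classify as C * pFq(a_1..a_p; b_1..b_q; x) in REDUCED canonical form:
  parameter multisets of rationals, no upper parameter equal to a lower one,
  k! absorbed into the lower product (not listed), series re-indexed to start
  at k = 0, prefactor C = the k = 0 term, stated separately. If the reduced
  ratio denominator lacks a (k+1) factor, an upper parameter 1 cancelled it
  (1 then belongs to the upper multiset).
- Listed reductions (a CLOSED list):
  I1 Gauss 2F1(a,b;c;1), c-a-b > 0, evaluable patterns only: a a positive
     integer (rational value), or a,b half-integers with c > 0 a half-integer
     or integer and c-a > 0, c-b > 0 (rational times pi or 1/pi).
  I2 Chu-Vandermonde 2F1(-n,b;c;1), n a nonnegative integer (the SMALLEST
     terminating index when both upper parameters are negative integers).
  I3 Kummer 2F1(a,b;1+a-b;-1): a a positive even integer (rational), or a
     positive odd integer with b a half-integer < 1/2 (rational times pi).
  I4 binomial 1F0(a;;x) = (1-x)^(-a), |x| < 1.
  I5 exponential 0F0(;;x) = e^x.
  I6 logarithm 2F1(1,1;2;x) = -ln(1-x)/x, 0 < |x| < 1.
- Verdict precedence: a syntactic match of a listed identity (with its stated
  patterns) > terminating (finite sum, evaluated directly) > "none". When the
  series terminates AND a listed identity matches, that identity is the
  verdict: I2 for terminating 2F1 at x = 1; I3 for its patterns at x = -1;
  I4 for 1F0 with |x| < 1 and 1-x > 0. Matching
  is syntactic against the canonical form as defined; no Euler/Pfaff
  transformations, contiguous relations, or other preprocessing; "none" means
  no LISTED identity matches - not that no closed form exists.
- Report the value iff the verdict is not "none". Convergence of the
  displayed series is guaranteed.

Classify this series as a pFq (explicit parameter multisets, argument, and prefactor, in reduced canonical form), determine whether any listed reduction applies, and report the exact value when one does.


Classification (C = -7/5): 2F1 with upper {-4, 2}, lower {7}, argument x = -1. Verdict at x = -1: the Kummer evaluation I3 matches (x = -1; c = 7 equals 1+a-b for upper {-4, 2}: listed pattern). Sum: -21/5.

First insight: t_0 being -7/5, (1)_k (C = -7/5, x = -1) is k! itself.
Adjacent-term ratio: r(k) = (-1) * (k-4) (k+2) / [(k+7) (k+1)] - poly over poly, x = (-1) from leading terms; C = -7/5 at k = 0.


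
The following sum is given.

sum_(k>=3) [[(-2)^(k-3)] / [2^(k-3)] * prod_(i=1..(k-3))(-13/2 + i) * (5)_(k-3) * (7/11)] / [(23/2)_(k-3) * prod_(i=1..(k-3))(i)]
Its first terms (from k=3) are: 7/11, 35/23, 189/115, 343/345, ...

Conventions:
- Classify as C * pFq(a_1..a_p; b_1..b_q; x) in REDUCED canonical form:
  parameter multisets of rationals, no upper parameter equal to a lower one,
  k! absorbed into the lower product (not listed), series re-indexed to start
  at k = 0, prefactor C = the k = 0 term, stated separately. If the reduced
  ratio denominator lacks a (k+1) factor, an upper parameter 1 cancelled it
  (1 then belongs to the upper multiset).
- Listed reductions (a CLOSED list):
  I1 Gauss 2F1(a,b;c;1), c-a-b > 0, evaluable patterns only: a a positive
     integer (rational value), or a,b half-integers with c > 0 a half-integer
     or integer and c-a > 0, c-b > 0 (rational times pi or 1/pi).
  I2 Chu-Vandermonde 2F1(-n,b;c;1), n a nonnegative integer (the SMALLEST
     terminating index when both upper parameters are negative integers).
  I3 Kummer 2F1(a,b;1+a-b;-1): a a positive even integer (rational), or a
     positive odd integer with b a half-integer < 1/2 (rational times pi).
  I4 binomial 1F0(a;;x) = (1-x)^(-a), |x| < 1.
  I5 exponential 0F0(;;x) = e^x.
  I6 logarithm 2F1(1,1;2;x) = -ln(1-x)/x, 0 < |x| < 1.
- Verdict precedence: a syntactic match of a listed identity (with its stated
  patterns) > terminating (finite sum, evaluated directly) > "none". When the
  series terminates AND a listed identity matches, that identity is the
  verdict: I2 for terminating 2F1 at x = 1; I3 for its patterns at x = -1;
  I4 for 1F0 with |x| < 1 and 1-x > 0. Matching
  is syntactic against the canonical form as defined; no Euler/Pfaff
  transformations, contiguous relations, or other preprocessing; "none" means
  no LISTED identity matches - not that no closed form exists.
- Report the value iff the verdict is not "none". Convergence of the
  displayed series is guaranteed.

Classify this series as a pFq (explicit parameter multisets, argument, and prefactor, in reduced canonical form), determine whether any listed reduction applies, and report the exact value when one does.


With C = 7/11: the canonical form is 2F1(-11/2, 5; 23/2; -1). Verdict at x = -1: Kummer's theorem (I3) matches (x = -1; c = 23/2 equals 1+a-b for upper {-11/2, 5}: listed pattern). Value: (27776385/16777216) * pi.

Key observation: x = (-1) and the product of the first k integers (C = 7/11, x = -1) is k!.
Ratio: r(k) = (-1) * (k-11/2) (k+5) / [(k+23/2) (k+1)] - poly over poly, x = (-1) from leading terms; C = 7/11 at k = 0.


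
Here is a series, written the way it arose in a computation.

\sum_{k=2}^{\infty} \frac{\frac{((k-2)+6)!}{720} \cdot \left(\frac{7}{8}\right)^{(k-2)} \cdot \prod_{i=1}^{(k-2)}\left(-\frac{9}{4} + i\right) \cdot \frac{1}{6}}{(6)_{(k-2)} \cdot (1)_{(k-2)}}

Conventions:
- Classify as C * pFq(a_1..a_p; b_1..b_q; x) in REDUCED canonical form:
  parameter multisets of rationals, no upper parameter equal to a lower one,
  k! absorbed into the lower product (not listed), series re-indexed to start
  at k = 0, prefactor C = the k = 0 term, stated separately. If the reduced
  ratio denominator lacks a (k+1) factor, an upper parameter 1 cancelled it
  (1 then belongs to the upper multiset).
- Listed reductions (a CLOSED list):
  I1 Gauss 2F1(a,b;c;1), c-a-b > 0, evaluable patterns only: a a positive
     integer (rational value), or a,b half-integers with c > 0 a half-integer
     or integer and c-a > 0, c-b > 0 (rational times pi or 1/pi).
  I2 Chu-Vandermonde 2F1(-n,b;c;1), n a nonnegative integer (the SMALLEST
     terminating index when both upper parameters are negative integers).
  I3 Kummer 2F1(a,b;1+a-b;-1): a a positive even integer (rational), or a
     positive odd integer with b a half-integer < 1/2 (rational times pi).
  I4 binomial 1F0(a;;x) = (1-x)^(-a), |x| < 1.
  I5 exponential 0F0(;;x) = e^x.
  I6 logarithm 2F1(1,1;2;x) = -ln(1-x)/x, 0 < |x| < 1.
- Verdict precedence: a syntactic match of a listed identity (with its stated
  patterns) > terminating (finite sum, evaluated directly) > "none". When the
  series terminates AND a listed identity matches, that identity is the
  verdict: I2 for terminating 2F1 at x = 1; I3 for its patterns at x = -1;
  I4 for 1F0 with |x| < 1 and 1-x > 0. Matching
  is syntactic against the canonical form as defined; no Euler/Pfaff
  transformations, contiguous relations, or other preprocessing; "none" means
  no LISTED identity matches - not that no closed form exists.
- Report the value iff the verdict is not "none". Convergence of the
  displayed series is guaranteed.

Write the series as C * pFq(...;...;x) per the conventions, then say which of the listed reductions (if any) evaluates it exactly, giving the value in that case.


Prefactor \frac{1}{6}, argument \frac{7}{8}: 2F1 with upper {-\frac{5}{4}, 7} over lower {6}. Verdict: none - this 2F1 at x = \frac{7}{8} matches no listed pattern, and upper {-\frac{5}{4}, 7} holds no stopper.

Key step: from the first term \frac{1}{6}: the running product (C = 1/6, x = 7/8) telescopes to a rising factorial.
Step ratio: r(k) = \frac{7}{8} * (k-\frac{5}{4}) (k+7) / [(k+6) (k+1)] ; factor over Q: parameters, x = \frac{7}{8}, and C = \frac{1}{6}.


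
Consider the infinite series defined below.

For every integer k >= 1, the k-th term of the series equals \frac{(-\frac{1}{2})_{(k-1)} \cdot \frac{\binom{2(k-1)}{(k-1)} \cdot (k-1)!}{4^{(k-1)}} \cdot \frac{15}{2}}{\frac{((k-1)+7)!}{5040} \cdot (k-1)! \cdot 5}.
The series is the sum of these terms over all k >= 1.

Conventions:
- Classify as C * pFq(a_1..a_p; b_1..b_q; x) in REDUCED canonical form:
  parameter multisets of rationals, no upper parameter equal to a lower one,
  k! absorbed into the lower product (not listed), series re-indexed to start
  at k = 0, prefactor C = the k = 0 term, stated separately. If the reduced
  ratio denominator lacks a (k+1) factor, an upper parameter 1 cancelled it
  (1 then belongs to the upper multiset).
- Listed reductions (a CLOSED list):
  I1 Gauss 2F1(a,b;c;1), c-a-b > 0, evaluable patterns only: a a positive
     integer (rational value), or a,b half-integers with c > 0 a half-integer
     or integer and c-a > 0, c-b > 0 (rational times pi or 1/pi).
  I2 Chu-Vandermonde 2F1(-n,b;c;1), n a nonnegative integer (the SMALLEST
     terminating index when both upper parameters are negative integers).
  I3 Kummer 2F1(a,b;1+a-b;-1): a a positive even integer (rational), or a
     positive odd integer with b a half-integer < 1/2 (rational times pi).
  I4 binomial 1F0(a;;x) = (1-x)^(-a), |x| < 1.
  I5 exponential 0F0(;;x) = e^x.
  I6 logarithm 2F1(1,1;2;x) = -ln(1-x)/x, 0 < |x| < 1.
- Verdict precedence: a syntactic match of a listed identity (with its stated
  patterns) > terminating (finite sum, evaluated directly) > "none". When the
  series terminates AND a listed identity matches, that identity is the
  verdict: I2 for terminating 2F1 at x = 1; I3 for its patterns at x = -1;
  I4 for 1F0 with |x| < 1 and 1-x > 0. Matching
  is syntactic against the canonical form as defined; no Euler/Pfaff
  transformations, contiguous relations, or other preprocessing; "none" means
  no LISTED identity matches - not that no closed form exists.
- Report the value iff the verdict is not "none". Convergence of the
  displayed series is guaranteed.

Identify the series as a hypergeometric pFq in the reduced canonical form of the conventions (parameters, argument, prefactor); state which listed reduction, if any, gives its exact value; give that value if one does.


With C = \frac{3}{2}: the canonical form is 2F1(-\frac{1}{2}, \frac{1}{2}; 8; 1). Verdict: this is Gauss (I1, half-integer pattern) (x = 1; upper {-\frac{1}{2}, \frac{1}{2}} half-integers, c = 8 in the evaluable pattern). Hence: \frac{4194304}{920205} / \pi.

First insight: with t_0 = \frac{3}{2}, C(2k,k) (prefactor 3/2) equals 4^k (1/2)_k / k!.
Step ratio: r(k) = 1 * (k-\frac{1}{2}) (k+\frac{1}{2}) / [(k+8) (k+1)] - rational in k. x = 1; t_0 = \frac{3}{2}; negate the roots.


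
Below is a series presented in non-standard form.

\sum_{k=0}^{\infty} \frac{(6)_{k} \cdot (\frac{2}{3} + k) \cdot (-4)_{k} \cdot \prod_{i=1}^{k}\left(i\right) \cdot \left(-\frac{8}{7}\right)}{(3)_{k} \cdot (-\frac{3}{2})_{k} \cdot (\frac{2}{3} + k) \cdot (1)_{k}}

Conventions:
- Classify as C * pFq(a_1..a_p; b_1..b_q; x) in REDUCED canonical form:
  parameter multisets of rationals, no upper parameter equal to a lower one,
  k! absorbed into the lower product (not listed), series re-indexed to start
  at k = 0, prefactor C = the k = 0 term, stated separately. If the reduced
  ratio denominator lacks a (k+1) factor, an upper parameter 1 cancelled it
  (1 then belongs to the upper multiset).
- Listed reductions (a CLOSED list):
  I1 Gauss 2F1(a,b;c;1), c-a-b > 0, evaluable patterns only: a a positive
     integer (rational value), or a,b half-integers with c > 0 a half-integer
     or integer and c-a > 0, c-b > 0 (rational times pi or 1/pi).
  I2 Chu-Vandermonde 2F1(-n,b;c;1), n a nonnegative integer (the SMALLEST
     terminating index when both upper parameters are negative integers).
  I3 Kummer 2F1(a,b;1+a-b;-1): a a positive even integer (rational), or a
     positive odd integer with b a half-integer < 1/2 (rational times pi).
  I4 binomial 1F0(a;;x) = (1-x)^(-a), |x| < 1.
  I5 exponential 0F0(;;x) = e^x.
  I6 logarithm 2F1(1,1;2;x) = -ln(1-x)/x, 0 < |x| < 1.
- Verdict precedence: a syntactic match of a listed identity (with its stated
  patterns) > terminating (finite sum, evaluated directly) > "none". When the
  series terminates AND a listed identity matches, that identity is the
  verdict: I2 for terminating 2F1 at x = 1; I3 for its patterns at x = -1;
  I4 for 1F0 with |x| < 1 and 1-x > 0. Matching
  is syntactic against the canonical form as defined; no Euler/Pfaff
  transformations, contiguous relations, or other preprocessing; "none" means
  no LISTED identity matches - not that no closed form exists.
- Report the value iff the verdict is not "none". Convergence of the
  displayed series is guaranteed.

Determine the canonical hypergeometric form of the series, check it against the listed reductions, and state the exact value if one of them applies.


Prefactor -\frac{8}{7}, argument 1: 3F2 with upper {-4, 1, 6} over lower {-\frac{3}{2}, 3}. Verdict: terminating - the sum ends at index 4 because -4 is a negative integer; exact evaluation follows. Value: -\frac{1496}{21}.

Structural cue: x = 1 and (1)_k (prefactor -8/7) is k! itself.
Step ratio: r(k) = 1 * (k-4) (k+1) (k+6) / [(k-\frac{3}{2}) (k+3) (k+1)] - poly over poly, x = 1 from leading terms; C = -\frac{8}{7} at k = 0.


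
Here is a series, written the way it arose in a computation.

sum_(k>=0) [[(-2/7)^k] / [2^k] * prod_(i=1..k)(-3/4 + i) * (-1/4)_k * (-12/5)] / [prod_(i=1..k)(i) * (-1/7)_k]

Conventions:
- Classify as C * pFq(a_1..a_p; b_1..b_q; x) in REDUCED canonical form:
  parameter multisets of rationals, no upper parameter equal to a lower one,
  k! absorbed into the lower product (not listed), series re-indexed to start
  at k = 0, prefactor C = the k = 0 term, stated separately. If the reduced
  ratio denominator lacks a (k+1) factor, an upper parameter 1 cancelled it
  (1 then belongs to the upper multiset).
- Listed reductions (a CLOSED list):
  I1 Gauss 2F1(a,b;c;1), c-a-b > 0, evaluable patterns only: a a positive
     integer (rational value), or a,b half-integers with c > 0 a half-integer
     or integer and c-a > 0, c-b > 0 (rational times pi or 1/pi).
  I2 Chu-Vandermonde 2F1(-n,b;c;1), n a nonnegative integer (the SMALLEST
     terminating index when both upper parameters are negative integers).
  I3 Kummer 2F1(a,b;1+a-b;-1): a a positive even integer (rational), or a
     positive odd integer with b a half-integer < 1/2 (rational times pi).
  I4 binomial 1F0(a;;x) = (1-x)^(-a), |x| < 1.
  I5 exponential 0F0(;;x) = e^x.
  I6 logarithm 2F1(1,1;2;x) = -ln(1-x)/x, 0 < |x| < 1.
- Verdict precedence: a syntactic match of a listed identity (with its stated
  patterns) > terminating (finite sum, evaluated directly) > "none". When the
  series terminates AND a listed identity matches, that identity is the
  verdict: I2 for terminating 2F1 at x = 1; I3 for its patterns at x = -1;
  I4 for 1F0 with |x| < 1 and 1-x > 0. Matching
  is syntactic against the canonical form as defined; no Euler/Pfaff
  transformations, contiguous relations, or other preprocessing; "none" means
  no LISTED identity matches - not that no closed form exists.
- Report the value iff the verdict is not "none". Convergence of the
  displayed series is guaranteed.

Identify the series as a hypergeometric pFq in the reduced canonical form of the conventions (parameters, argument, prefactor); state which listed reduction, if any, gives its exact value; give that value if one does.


At argument -1/7: a 2F1 with upper {-1/4, 1/4}, lower {-1/7}, scaled by C = -12/5. Verdict: none - at argument -1/7 the multisets {-1/4, 1/4} ; {-1/7} match no listed identity.

First insight: from the first term -12/5: the product of the first k integers (C = -12/5, x = -1/7) is k!.
Consecutive-term ratio: r(k) = (-1/7) * (k-1/4) (k+1/4) / [(k-1/7) (k+1)] - rational in k. x = (-1/7); t_0 = -12/5; negate the roots.


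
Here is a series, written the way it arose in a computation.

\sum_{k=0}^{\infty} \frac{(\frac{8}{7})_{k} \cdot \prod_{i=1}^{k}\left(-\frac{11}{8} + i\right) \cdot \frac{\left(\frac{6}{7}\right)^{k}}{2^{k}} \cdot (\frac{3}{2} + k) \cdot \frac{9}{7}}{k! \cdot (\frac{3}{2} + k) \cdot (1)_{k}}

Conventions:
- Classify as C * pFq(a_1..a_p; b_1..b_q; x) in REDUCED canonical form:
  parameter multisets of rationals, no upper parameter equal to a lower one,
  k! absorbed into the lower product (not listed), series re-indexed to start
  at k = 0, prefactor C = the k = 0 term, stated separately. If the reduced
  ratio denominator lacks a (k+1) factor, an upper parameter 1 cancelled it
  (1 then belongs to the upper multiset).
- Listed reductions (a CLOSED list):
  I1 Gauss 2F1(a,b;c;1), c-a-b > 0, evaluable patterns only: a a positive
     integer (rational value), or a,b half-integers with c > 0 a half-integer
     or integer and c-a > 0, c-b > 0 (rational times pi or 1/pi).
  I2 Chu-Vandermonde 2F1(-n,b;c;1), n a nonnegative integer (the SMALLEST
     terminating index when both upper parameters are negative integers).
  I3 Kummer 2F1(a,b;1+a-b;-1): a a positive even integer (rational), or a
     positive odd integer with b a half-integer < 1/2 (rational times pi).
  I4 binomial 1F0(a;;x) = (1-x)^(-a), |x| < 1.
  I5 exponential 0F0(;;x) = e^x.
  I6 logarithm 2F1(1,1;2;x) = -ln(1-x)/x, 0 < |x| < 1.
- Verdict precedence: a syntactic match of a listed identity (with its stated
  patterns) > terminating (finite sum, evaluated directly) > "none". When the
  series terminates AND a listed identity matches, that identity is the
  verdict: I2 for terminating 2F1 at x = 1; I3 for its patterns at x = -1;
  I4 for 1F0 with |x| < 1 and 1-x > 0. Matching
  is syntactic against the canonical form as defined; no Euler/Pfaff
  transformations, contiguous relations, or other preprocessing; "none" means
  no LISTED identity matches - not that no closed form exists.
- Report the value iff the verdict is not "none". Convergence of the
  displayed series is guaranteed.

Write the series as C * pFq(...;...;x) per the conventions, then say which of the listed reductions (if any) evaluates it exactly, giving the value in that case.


Prefactor \frac{9}{7}, argument \frac{3}{7}: 2F1 with upper {-\frac{3}{8}, \frac{8}{7}} over lower {1}. Verdict: none here - no I1-I6 shape fits x = \frac{3}{7} with lower {1}.

First insight: t_0 being \frac{9}{7}, the running product (prefactor 9/7) telescopes to a rising factorial.
Step ratio: r(k) = \frac{3}{7} * (k-\frac{3}{8}) (k+\frac{8}{7}) / [(k+1) (k+1)] - rational in k, leading ratio \frac{3}{7}; with t_0 = \frac{9}{7}, classification follows.


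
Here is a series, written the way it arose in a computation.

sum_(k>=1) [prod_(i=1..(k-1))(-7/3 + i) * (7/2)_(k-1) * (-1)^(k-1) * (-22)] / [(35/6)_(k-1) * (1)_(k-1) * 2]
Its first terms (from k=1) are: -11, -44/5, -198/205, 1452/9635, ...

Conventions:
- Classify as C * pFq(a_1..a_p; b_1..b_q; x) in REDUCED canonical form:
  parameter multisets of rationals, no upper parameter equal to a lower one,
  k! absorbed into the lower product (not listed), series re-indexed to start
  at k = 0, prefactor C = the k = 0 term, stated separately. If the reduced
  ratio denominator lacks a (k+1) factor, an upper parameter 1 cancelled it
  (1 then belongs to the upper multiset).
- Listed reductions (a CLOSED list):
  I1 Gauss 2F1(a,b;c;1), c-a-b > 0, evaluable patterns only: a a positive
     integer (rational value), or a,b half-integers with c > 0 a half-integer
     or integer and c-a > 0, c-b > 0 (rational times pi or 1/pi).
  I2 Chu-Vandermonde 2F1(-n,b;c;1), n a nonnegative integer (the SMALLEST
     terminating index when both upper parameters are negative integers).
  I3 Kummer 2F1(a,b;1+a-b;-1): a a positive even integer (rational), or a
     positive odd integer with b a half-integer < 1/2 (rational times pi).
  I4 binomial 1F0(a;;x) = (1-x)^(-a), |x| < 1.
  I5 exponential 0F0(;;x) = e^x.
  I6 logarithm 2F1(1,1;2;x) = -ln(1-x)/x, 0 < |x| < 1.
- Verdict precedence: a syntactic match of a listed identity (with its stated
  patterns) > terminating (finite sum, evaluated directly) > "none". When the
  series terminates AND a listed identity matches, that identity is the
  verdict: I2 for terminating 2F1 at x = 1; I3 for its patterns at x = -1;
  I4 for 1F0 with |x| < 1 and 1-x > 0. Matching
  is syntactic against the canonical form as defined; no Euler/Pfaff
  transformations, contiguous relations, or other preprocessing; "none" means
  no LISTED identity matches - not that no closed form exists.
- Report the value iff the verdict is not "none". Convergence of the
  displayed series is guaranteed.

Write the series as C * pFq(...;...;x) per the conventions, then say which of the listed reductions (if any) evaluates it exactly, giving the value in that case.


With C = -11: the canonical form is 2F1(-4/3, 7/2; 35/6; -1). Verdict: none. A 2F1 with upper {-4/3, 7/2} fits none of I1-I6 at x = -1; the sum runs forever.

First insight: t_0 = -11 here, and the constant factors (prefactor -11) combine into one prefactor.
Adjacent-term ratio: r(k) = (-1) * (k-4/3) (k+7/2) / [(k+35/6) (k+1)] - poly over poly, x = (-1) from leading terms; C = -11 at k = 0.


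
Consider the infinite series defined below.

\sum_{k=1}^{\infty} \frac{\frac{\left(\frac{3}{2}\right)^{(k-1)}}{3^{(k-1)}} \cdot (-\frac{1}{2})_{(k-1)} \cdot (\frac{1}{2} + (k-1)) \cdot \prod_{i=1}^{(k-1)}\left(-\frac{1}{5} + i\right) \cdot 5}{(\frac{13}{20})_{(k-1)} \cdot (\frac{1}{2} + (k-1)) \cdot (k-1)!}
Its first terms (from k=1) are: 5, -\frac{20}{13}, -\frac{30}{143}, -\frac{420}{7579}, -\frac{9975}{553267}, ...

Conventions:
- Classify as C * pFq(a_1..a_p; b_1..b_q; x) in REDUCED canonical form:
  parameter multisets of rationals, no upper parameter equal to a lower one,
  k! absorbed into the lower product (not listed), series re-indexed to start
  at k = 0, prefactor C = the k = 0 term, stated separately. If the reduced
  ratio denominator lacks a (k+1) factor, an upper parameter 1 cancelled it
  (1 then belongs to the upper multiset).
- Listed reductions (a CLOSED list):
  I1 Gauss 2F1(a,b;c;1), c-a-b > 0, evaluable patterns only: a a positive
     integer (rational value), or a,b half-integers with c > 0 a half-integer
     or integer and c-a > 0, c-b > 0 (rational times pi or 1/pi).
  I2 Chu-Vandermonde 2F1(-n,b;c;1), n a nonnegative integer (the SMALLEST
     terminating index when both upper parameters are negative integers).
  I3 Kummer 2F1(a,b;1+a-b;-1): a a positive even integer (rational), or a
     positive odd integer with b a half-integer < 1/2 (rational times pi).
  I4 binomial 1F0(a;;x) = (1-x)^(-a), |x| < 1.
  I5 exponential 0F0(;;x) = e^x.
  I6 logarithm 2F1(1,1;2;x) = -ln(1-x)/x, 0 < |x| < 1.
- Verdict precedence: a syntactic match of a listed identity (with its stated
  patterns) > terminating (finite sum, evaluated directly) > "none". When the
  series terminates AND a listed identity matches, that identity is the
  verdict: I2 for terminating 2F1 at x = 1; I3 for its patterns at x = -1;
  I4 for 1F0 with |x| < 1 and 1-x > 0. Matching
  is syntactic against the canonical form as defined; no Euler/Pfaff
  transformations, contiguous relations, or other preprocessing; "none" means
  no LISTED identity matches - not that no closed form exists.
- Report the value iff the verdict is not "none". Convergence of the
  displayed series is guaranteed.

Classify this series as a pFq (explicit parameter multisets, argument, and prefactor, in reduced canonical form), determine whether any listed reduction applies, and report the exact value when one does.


With C = 5: the canonical form is 2F1(-\frac{1}{2}, \frac{4}{5}; \frac{13}{20}; \frac{1}{2}). Verdict: none. No listed pattern accepts 2F1(-\frac{1}{2}, \frac{4}{5}; \frac{13}{20}; \frac{1}{2}).

Structural cue: x = \frac{1}{2} and the two k-th powers (C = 5) combine into one argument.
Adjacent-term ratio: r(k) = \frac{1}{2} * (k-\frac{1}{2}) (k+\frac{4}{5}) / [(k+\frac{13}{20}) (k+1)] - poly over poly, x = \frac{1}{2} from leading terms; C = 5 at k = 0.


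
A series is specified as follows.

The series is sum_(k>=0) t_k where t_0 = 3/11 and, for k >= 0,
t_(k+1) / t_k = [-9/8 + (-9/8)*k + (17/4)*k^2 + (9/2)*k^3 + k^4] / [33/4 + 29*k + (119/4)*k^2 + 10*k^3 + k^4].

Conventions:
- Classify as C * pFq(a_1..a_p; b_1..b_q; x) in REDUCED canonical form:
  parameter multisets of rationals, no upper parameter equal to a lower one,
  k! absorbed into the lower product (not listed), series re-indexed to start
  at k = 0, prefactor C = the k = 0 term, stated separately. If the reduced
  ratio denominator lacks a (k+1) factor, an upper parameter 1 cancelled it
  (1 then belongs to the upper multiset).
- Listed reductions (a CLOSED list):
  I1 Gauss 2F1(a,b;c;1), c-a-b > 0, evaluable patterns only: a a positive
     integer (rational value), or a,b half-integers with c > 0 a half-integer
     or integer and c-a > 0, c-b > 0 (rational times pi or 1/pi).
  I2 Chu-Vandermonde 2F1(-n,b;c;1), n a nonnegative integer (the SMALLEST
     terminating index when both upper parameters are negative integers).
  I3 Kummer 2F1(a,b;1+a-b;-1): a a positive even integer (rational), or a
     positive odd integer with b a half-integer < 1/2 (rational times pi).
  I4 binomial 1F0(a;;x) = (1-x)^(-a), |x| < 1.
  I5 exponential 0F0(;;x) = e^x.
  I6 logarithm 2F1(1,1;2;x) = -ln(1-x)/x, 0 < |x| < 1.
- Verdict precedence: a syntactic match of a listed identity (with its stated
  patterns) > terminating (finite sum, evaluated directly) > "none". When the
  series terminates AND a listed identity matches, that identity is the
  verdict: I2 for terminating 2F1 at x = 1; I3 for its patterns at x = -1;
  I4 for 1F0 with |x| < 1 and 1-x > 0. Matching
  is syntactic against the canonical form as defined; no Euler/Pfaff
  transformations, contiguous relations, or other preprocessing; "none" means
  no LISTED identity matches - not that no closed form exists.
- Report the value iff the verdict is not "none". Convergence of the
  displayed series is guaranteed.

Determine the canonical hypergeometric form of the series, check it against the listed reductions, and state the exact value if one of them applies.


x = 1 here; the reduced form reads 2F1, upper {-1/2, 3/2}, lower {11/2}, C = 3/11. Verdict at x = 1: Gauss (I1, half-integer pattern) matches (x = 1; upper {-1/2, 3/2} half-integers, c = 11/2 in the evaluable pattern). Hence: (6615/90112) * pi.

Key step: t_0 = 3/11 here, and the ratio is unreduced: k + 1/2 divides both sides (C = 3/11, x = 1).
Ratio: r(k) = 1 * (k-1/2) (k+3/2) / [(k+11/2) (k+1)] - rational; roots negated = parameters, x = 1, C = 3/11.


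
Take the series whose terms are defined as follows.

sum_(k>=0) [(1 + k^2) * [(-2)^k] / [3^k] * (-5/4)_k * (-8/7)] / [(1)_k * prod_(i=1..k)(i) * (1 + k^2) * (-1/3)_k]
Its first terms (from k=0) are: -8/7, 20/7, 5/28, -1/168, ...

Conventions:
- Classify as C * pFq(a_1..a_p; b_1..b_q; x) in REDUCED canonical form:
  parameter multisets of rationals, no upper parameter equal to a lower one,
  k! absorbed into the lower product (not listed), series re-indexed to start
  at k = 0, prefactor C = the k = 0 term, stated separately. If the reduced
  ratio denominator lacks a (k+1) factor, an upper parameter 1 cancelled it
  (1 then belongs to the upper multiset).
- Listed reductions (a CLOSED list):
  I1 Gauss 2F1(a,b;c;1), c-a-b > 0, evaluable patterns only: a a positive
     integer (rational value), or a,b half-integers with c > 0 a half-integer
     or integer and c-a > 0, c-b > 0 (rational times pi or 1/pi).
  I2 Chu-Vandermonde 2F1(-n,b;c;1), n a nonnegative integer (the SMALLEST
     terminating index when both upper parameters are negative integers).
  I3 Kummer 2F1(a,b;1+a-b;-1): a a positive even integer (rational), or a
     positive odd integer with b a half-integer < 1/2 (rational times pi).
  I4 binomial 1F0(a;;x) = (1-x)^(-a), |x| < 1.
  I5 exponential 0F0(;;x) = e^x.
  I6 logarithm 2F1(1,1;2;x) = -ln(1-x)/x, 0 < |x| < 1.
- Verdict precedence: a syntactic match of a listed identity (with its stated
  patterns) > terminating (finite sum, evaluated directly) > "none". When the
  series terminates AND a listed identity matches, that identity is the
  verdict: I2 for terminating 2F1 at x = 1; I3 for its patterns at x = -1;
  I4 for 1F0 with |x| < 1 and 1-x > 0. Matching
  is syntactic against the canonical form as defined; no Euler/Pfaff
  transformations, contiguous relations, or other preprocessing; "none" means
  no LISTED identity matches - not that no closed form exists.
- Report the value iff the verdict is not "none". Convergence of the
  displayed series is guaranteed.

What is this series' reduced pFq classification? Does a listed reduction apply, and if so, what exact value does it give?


Structural cue: t_0 = -8/7 here, and striking the common factor k^2 + 1 reduces the term (prefactor -8/7).
Ratio: r(k) = (-2/3) * (k-5/4) / [(k-1/3) (k+1) (k+1)] - poly over poly, x = (-2/3) from leading terms; C = -8/7 at k = 0.

Reduced: x = -2/3, 1F2, upper = {-5/4}, lower = {-1/3, 1}, C = -8/7. Verdict: none. Every listed pattern misses the 1F2 form at -2/3, upper {-5/4}.
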